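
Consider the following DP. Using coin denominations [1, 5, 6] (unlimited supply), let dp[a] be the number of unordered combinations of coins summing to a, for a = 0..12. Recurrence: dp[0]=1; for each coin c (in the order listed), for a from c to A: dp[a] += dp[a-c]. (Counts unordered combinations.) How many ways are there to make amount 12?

after  coin     0     1     2     3     4     5     6     7     8     9    10    11    12
          1     1     1     1     1     1     1     1     1     1     1     1     1     1
          5     1     1     1     1     1     2     2     2     2     2     3     3     3
          6     1     1     1     1     1     2     3     3     3     3     4     5     6

6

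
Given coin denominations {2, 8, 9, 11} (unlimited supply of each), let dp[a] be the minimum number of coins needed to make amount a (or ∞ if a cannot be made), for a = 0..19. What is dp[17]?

2

 a  0  1  2  3  4  5  6  7  8  9 10 11 12 13 14 15 16 17 18 19
dp  0  -  1  -  2  -  3  -  1  1  2  1  3  2  4  3  2  2  2  2
(- denotes ∞ / unreachable)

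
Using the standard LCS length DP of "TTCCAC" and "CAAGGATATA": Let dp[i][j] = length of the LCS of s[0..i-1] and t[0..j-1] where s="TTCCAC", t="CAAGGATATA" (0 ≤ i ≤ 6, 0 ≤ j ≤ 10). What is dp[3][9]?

   ''  C  A  A  G  G  A  T  A  T  A
''  0  0  0  0  0  0  0  0  0  0  0
 T  0  0  0  0  0  0  0  1  1  1  1
 T  0  0  0  0  0  0  0  1  1  2  2
 C  0  1  1  1  1  1  1  1  1  2  2
 C  0  1  1  1  1  1  1  1  1  2  2
 A  0  1  2  2  2  2  2  2  2  2  3
 C  0  1  2  2  2  2  2  2  2  2  3

2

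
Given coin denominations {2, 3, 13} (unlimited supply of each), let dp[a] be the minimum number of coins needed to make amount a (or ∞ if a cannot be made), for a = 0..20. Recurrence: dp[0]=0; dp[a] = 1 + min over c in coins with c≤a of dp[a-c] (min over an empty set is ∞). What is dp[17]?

3

 a  0  1  2  3  4  5  6  7  8  9 10 11 12 13 14 15 16 17 18 19 20
dp  0  -  1  1  2  2  2  3  3  3  4  4  4  1  5  2  2  3  3  3  4
(- denotes ∞ / unreachable)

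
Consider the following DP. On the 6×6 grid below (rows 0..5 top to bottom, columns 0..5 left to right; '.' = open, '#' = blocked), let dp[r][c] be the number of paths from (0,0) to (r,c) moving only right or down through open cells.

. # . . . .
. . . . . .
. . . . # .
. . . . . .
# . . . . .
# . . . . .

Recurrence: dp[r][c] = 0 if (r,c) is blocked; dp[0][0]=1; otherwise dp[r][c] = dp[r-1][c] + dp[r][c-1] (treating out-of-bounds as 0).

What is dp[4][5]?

r\c   0   1   2   3   4   5
  0   1   0   0   0   0   0
  1   1   1   1   1   1   1
  2   1   2   3   4   0   1
  3   1   3   6  10  10  11
  4   0   3   9  19  29  40
  5   0   3  12  31  60 100

40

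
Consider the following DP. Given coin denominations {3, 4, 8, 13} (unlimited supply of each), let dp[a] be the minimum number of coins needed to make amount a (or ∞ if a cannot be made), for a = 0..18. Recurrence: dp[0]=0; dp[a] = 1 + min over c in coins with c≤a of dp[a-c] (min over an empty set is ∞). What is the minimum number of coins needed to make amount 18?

 a  0  1  2  3  4  5  6  7  8  9 10 11 12 13 14 15 16 17 18
dp  0  -  -  1  1  -  2  2  1  3  3  2  2  1  3  3  2  2  4
(- denotes ∞ / unreachable)

4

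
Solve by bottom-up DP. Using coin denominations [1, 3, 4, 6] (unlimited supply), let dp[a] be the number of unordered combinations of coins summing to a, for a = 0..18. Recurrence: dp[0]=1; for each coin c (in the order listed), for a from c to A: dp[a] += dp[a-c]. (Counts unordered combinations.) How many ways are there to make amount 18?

36

after  coin     0     1     2     3     4     5     6     7     8     9    10    11    12    13    14    15    16    17    18
          1     1     1     1     1     1     1     1     1     1     1     1     1     1     1     1     1     1     1     1
          3     1     1     1     2     2     2     3     3     3     4     4     4     5     5     5     6     6     6     7
          4     1     1     1     2     3     3     4     5     6     7     8     9    11    12    13    15    17    18    20
          6     1     1     1     2     3     3     5     6     7     9    11    12    16    18    20    24    28    30    36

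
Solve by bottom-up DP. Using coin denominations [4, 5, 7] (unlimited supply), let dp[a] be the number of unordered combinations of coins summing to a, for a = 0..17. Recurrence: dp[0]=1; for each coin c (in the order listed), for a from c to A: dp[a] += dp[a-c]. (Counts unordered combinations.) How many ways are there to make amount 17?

2

after  coin     0     1     2     3     4     5     6     7     8     9    10    11    12    13    14    15    16    17
          4     1     0     0     0     1     0     0     0     1     0     0     0     1     0     0     0     1     0
          5     1     0     0     0     1     1     0     0     1     1     1     0     1     1     1     1     1     1
          7     1     0     0     0     1     1     0     1     1     1     1     1     2     1     2     2     2     2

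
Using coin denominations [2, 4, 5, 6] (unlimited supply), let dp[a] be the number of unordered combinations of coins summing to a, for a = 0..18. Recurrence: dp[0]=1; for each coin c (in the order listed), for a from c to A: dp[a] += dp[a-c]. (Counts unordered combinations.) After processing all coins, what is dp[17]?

after  coin     0     1     2     3     4     5     6     7     8     9    10    11    12    13    14    15    16    17    18
          2     1     0     1     0     1     0     1     0     1     0     1     0     1     0     1     0     1     0     1
          4     1     0     1     0     2     0     2     0     3     0     3     0     4     0     4     0     5     0     5
          5     1     0     1     0     2     1     2     1     3     2     4     2     5     3     6     4     7     5     8
          6     1     0     1     0     2     1     3     1     4     2     6     3     8     4    10     6    13     8    16

8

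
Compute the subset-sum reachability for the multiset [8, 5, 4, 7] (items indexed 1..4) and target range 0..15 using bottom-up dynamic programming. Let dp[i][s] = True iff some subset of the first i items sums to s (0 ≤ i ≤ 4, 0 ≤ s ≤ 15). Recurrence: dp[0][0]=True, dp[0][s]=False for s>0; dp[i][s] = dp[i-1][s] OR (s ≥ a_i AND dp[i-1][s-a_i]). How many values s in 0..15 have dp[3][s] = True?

i\s   0   1   2   3   4   5   6   7   8   9  10  11  12  13  14  15
  0   T   F   F   F   F   F   F   F   F   F   F   F   F   F   F   F
  1   T   F   F   F   F   F   F   F   T   F   F   F   F   F   F   F
  2   T   F   F   F   F   T   F   F   T   F   F   F   F   T   F   F
  3   T   F   F   F   T   T   F   F   T   T   F   F   T   T   F   F
  4   T   F   F   F   T   T   F   T   T   T   F   T   T   T   F   T

7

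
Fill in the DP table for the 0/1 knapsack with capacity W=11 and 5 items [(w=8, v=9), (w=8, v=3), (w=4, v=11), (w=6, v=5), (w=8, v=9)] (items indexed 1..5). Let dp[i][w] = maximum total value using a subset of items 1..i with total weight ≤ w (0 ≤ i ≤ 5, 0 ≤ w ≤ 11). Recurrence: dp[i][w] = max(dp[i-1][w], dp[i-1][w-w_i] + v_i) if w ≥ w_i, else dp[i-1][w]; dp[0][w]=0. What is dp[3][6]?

11

i\w   0   1   2   3   4   5   6   7   8   9  10  11
  0   0   0   0   0   0   0   0   0   0   0   0   0
  1   0   0   0   0   0   0   0   0   9   9   9   9
  2   0   0   0   0   0   0   0   0   9   9   9   9
  3   0   0   0   0  11  11  11  11  11  11  11  11
  4   0   0   0   0  11  11  11  11  11  11  16  16
  5   0   0   0   0  11  11  11  11  11  11  16  16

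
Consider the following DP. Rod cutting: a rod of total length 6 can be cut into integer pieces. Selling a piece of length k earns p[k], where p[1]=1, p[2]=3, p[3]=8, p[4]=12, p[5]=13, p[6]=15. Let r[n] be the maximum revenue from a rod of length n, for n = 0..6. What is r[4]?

12

   n    0    1    2    3    4    5    6
r[n]    0    1    3    8   12   13   16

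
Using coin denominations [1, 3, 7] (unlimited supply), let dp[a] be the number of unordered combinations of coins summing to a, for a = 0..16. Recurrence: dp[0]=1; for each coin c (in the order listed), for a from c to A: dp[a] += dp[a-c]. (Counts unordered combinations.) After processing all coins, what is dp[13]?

after  coin     0     1     2     3     4     5     6     7     8     9    10    11    12    13    14    15    16
          1     1     1     1     1     1     1     1     1     1     1     1     1     1     1     1     1     1
          3     1     1     1     2     2     2     3     3     3     4     4     4     5     5     5     6     6
          7     1     1     1     2     2     2     3     4     4     5     6     6     7     8     9    10    11

8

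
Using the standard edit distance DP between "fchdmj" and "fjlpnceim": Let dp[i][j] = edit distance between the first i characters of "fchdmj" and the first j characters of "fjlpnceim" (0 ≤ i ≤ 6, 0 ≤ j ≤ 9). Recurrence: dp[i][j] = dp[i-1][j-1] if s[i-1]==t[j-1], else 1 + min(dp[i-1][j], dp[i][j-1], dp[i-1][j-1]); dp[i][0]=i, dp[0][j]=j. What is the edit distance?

   ''  f  j  l  p  n  c  e  i  m
''  0  1  2  3  4  5  6  7  8  9
 f  1  0  1  2  3  4  5  6  7  8
 c  2  1  1  2  3  4  4  5  6  7
 h  3  2  2  2  3  4  5  5  6  7
 d  4  3  3  3  3  4  5  6  6  7
 m  5  4  4  4  4  4  5  6  7  6
 j  6  5  4  5  5  5  5  6  7  7

7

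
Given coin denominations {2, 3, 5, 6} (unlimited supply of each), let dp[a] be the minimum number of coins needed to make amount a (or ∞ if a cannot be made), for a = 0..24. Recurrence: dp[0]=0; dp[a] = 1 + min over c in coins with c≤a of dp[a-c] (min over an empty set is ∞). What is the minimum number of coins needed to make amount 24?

 a  0  1  2  3  4  5  6  7  8  9 10 11 12 13 14 15 16 17 18 19 20 21 22 23 24
dp  0  -  1  1  2  1  1  2  2  2  2  2  2  3  3  3  3  3  3  4  4  4  4  4  4
(- denotes ∞ / unreachable)

4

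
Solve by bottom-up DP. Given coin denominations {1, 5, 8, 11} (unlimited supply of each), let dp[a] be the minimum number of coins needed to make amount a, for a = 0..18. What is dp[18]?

 a  0  1  2  3  4  5  6  7  8  9 10 11 12 13 14 15 16 17 18
dp  0  1  2  3  4  1  2  3  1  2  2  1  2  2  3  3  2  3  3

3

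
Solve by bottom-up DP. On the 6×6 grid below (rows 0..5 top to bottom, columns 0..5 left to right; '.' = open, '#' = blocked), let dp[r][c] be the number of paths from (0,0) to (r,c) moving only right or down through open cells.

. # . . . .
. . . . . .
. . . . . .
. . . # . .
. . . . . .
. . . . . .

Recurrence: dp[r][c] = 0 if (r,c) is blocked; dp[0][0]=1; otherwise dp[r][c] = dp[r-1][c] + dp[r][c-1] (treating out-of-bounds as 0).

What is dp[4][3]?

10

r\c   0   1   2   3   4   5
  0   1   0   0   0   0   0
  1   1   1   1   1   1   1
  2   1   2   3   4   5   6
  3   1   3   6   0   5  11
  4   1   4  10  10  15  26
  5   1   5  15  25  40  66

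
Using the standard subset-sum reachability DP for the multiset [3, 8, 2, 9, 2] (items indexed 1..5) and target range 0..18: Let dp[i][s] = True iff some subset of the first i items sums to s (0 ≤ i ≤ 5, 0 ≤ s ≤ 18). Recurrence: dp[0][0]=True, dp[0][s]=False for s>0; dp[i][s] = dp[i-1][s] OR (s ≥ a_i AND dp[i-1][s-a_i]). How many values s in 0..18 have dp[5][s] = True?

i\s   0   1   2   3   4   5   6   7   8   9  10  11  12  13  14  15  16  17  18
  0   T   F   F   F   F   F   F   F   F   F   F   F   F   F   F   F   F   F   F
  1   T   F   F   T   F   F   F   F   F   F   F   F   F   F   F   F   F   F   F
  2   T   F   F   T   F   F   F   F   T   F   F   T   F   F   F   F   F   F   F
  3   T   F   T   T   F   T   F   F   T   F   T   T   F   T   F   F   F   F   F
  4   T   F   T   T   F   T   F   F   T   T   T   T   T   T   T   F   F   T   F
  5   T   F   T   T   T   T   F   T   T   T   T   T   T   T   T   T   T   T   F

16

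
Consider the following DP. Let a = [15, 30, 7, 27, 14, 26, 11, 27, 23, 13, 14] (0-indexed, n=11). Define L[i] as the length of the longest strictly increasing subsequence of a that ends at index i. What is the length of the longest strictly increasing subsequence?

   i    0    1    2    3    4    5    6    7    8    9   10
a[i]   15   30    7   27   14   26   11   27   23   13   14
L[i]    1    2    1    2    2    3    2    4    3    3    4

4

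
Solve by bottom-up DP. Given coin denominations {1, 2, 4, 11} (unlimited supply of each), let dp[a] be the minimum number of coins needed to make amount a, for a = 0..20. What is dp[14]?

3

 a  0  1  2  3  4  5  6  7  8  9 10 11 12 13 14 15 16 17 18 19 20
dp  0  1  1  2  1  2  2  3  2  3  3  1  2  2  3  2  3  3  4  3  4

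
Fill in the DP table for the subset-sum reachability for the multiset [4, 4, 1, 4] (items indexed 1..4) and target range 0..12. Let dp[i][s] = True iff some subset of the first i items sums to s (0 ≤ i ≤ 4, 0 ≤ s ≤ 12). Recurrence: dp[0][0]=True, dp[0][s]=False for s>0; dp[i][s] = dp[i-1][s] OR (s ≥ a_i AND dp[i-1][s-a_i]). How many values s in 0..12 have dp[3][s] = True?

6

i\s   0   1   2   3   4   5   6   7   8   9  10  11  12
  0   T   F   F   F   F   F   F   F   F   F   F   F   F
  1   T   F   F   F   T   F   F   F   F   F   F   F   F
  2   T   F   F   F   T   F   F   F   T   F   F   F   F
  3   T   T   F   F   T   T   F   F   T   T   F   F   F
  4   T   T   F   F   T   T   F   F   T   T   F   F   T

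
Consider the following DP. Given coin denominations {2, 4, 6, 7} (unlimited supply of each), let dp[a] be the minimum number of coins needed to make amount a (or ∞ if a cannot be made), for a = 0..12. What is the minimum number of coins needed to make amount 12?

 a  0  1  2  3  4  5  6  7  8  9 10 11 12
dp  0  -  1  -  1  -  1  1  2  2  2  2  2
(- denotes ∞ / unreachable)

2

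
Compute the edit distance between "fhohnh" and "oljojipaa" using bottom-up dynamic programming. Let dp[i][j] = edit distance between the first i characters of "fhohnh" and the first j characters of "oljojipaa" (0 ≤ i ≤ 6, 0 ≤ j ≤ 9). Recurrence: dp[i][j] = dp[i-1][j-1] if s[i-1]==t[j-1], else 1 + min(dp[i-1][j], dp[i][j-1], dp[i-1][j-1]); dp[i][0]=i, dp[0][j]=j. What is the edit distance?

   ''  o  l  j  o  j  i  p  a  a
''  0  1  2  3  4  5  6  7  8  9
 f  1  1  2  3  4  5  6  7  8  9
 h  2  2  2  3  4  5  6  7  8  9
 o  3  2  3  3  3  4  5  6  7  8
 h  4  3  3  4  4  4  5  6  7  8
 n  5  4  4  4  5  5  5  6  7  8
 h  6  5  5  5  5  6  6  6  7  8

8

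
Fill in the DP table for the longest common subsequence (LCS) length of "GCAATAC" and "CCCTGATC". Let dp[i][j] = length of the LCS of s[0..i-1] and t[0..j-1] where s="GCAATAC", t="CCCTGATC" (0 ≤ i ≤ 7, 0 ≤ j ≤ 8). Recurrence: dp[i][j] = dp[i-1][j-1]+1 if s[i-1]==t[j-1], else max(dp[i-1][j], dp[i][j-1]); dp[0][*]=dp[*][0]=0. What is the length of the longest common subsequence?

   ''  C  C  C  T  G  A  T  C
''  0  0  0  0  0  0  0  0  0
 G  0  0  0  0  0  1  1  1  1
 C  0  1  1  1  1  1  1  1  2
 A  0  1  1  1  1  1  2  2  2
 A  0  1  1  1  1  1  2  2  2
 T  0  1  1  1  2  2  2  3  3
 A  0  1  1  1  2  2  3  3  3
 C  0  1  2  2  2  2  3  3  4

4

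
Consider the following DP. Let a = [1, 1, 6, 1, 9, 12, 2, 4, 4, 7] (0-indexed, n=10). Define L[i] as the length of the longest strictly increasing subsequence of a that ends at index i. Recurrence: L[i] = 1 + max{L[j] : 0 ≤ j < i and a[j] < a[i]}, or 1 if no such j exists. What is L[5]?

4

   i    0    1    2    3    4    5    6    7    8    9
a[i]    1    1    6    1    9   12    2    4    4    7
L[i]    1    1    2    1    3    4    2    3    3    4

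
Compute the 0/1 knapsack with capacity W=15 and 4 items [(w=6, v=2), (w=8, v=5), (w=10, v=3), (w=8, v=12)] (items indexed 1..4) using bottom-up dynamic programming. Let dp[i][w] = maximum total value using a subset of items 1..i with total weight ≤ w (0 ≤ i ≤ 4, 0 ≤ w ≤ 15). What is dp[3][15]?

i\w   0   1   2   3   4   5   6   7   8   9  10  11  12  13  14  15
  0   0   0   0   0   0   0   0   0   0   0   0   0   0   0   0   0
  1   0   0   0   0   0   0   2   2   2   2   2   2   2   2   2   2
  2   0   0   0   0   0   0   2   2   5   5   5   5   5   5   7   7
  3   0   0   0   0   0   0   2   2   5   5   5   5   5   5   7   7
  4   0   0   0   0   0   0   2   2  12  12  12  12  12  12  14  14

7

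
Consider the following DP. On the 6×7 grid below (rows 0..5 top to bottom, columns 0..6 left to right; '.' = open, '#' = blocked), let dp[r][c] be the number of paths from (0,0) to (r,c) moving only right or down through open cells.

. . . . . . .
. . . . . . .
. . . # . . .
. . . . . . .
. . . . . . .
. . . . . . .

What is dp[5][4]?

86

r\c   0   1   2   3   4   5   6
  0   1   1   1   1   1   1   1
  1   1   2   3   4   5   6   7
  2   1   3   6   0   5  11  18
  3   1   4  10  10  15  26  44
  4   1   5  15  25  40  66 110
  5   1   6  21  46  86 152 262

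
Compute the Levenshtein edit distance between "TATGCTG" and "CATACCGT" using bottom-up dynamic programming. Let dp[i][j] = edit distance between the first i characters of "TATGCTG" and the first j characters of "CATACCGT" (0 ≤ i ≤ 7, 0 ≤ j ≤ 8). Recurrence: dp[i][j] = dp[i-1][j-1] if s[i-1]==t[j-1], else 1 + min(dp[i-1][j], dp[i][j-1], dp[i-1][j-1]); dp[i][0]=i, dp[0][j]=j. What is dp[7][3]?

5

   ''  C  A  T  A  C  C  G  T
''  0  1  2  3  4  5  6  7  8
 T  1  1  2  2  3  4  5  6  7
 A  2  2  1  2  2  3  4  5  6
 T  3  3  2  1  2  3  4  5  5
 G  4  4  3  2  2  3  4  4  5
 C  5  4  4  3  3  2  3  4  5
 T  6  5  5  4  4  3  3  4  4
 G  7  6  6  5  5  4  4  3  4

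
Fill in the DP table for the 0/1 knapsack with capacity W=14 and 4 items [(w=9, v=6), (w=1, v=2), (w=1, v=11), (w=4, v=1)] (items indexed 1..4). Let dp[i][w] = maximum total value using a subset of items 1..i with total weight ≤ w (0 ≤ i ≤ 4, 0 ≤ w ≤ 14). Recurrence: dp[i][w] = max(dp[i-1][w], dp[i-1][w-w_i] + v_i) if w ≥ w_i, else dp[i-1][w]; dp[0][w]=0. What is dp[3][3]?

13

i\w   0   1   2   3   4   5   6   7   8   9  10  11  12  13  14
  0   0   0   0   0   0   0   0   0   0   0   0   0   0   0   0
  1   0   0   0   0   0   0   0   0   0   6   6   6   6   6   6
  2   0   2   2   2   2   2   2   2   2   6   8   8   8   8   8
  3   0  11  13  13  13  13  13  13  13  13  17  19  19  19  19
  4   0  11  13  13  13  13  14  14  14  14  17  19  19  19  19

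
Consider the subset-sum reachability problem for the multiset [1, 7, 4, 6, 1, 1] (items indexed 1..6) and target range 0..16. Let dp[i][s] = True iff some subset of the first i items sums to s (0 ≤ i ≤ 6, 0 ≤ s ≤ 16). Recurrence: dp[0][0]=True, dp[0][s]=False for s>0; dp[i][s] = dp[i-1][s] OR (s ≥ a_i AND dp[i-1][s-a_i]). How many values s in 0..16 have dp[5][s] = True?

15

i\s   0   1   2   3   4   5   6   7   8   9  10  11  12  13  14  15  16
  0   T   F   F   F   F   F   F   F   F   F   F   F   F   F   F   F   F
  1   T   T   F   F   F   F   F   F   F   F   F   F   F   F   F   F   F
  2   T   T   F   F   F   F   F   T   T   F   F   F   F   F   F   F   F
  3   T   T   F   F   T   T   F   T   T   F   F   T   T   F   F   F   F
  4   T   T   F   F   T   T   T   T   T   F   T   T   T   T   T   F   F
  5   T   T   T   F   T   T   T   T   T   T   T   T   T   T   T   T   F
  6   T   T   T   T   T   T   T   T   T   T   T   T   T   T   T   T   T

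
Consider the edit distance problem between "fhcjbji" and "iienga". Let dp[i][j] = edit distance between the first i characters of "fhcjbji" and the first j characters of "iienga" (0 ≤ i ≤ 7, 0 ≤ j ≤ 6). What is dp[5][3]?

   ''  i  i  e  n  g  a
''  0  1  2  3  4  5  6
 f  1  1  2  3  4  5  6
 h  2  2  2  3  4  5  6
 c  3  3  3  3  4  5  6
 j  4  4  4  4  4  5  6
 b  5  5  5  5  5  5  6
 j  6  6  6  6  6  6  6
 i  7  6  6  7  7  7  7

5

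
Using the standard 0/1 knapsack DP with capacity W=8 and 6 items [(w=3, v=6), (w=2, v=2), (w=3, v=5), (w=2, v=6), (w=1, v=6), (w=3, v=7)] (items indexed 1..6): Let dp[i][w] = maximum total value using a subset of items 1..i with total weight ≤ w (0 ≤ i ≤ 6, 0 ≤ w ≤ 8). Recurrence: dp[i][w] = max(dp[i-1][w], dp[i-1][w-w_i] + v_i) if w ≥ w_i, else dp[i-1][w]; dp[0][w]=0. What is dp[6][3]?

12

i\w   0   1   2   3   4   5   6   7   8
  0   0   0   0   0   0   0   0   0   0
  1   0   0   0   6   6   6   6   6   6
  2   0   0   2   6   6   8   8   8   8
  3   0   0   2   6   6   8  11  11  13
  4   0   0   6   6   8  12  12  14  17
  5   0   6   6  12  12  14  18  18  20
  6   0   6   6  12  13  14  19  19  21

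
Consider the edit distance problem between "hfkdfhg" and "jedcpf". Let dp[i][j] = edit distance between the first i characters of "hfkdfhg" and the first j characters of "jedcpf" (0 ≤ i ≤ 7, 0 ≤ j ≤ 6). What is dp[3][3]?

3

   ''  j  e  d  c  p  f
''  0  1  2  3  4  5  6
 h  1  1  2  3  4  5  6
 f  2  2  2  3  4  5  5
 k  3  3  3  3  4  5  6
 d  4  4  4  3  4  5  6
 f  5  5  5  4  4  5  5
 h  6  6  6  5  5  5  6
 g  7  7  7  6  6  6  6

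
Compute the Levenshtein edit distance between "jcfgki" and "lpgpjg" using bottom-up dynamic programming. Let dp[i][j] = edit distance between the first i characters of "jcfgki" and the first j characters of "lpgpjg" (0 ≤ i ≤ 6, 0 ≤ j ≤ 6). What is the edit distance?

6

   ''  l  p  g  p  j  g
''  0  1  2  3  4  5  6
 j  1  1  2  3  4  4  5
 c  2  2  2  3  4  5  5
 f  3  3  3  3  4  5  6
 g  4  4  4  3  4  5  5
 k  5  5  5  4  4  5  6
 i  6  6  6  5  5  5  6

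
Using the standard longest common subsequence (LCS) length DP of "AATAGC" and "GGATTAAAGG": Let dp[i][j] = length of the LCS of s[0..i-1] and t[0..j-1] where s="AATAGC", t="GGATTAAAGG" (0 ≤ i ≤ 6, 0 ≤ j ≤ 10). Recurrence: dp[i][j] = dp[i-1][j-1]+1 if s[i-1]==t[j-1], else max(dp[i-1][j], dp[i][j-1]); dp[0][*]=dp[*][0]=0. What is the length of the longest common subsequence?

4

   ''  G  G  A  T  T  A  A  A  G  G
''  0  0  0  0  0  0  0  0  0  0  0
 A  0  0  0  1  1  1  1  1  1  1  1
 A  0  0  0  1  1  1  2  2  2  2  2
 T  0  0  0  1  2  2  2  2  2  2  2
 A  0  0  0  1  2  2  3  3  3  3  3
 G  0  1  1  1  2  2  3  3  3  4  4
 C  0  1  1  1  2  2  3  3  3  4  4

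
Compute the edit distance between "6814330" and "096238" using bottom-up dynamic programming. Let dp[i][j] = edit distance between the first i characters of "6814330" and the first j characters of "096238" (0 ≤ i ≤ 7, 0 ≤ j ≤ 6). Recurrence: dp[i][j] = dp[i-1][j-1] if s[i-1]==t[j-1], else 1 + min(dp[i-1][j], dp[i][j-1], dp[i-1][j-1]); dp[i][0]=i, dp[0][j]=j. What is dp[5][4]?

   ''  0  9  6  2  3  8
''  0  1  2  3  4  5  6
 6  1  1  2  2  3  4  5
 8  2  2  2  3  3  4  4
 1  3  3  3  3  4  4  5
 4  4  4  4  4  4  5  5
 3  5  5  5  5  5  4  5
 3  6  6  6  6  6  5  5
 0  7  6  7  7  7  6  6

5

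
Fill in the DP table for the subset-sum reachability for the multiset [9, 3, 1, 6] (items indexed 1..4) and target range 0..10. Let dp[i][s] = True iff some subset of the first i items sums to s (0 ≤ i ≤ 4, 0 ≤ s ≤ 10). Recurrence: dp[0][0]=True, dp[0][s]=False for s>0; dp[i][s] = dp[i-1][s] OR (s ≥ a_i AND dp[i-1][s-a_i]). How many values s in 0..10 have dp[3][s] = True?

6

i\s   0   1   2   3   4   5   6   7   8   9  10
  0   T   F   F   F   F   F   F   F   F   F   F
  1   T   F   F   F   F   F   F   F   F   T   F
  2   T   F   F   T   F   F   F   F   F   T   F
  3   T   T   F   T   T   F   F   F   F   T   T
  4   T   T   F   T   T   F   T   T   F   T   T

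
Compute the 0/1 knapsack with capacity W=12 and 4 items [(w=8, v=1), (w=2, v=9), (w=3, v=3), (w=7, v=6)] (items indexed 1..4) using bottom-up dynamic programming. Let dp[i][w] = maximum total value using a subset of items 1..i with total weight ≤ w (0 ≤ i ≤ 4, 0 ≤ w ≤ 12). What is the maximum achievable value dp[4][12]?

i\w   0   1   2   3   4   5   6   7   8   9  10  11  12
  0   0   0   0   0   0   0   0   0   0   0   0   0   0
  1   0   0   0   0   0   0   0   0   1   1   1   1   1
  2   0   0   9   9   9   9   9   9   9   9  10  10  10
  3   0   0   9   9   9  12  12  12  12  12  12  12  12
  4   0   0   9   9   9  12  12  12  12  15  15  15  18

18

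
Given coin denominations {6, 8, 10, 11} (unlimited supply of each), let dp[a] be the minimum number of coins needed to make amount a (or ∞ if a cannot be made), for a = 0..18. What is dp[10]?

 a  0  1  2  3  4  5  6  7  8  9 10 11 12 13 14 15 16 17 18
dp  0  -  -  -  -  -  1  -  1  -  1  1  2  -  2  -  2  2  2
(- denotes ∞ / unreachable)

1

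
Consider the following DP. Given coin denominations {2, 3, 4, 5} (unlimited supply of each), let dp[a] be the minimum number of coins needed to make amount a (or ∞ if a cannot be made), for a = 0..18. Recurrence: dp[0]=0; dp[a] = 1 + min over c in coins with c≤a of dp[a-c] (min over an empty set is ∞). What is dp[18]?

 a  0  1  2  3  4  5  6  7  8  9 10 11 12 13 14 15 16 17 18
dp  0  -  1  1  1  1  2  2  2  2  2  3  3  3  3  3  4  4  4
(- denotes ∞ / unreachable)

4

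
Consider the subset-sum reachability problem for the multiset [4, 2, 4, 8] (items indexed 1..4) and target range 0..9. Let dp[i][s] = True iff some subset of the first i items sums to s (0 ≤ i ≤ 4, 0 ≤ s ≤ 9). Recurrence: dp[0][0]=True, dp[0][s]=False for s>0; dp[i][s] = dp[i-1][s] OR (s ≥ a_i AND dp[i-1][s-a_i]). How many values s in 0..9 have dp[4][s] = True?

i\s   0   1   2   3   4   5   6   7   8   9
  0   T   F   F   F   F   F   F   F   F   F
  1   T   F   F   F   T   F   F   F   F   F
  2   T   F   T   F   T   F   T   F   F   F
  3   T   F   T   F   T   F   T   F   T   F
  4   T   F   T   F   T   F   T   F   T   F

5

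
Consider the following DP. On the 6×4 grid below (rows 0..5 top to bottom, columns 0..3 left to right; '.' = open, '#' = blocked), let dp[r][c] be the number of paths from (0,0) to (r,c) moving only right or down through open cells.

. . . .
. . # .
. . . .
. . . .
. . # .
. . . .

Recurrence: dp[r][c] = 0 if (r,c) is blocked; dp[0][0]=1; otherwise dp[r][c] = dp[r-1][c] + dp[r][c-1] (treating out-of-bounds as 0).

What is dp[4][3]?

11

r\c   0   1   2   3
  0   1   1   1   1
  1   1   2   0   1
  2   1   3   3   4
  3   1   4   7  11
  4   1   5   0  11
  5   1   6   6  17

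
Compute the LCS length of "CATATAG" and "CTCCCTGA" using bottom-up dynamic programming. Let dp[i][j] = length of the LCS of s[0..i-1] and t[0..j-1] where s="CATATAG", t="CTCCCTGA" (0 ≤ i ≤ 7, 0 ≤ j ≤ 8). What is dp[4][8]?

   ''  C  T  C  C  C  T  G  A
''  0  0  0  0  0  0  0  0  0
 C  0  1  1  1  1  1  1  1  1
 A  0  1  1  1  1  1  1  1  2
 T  0  1  2  2  2  2  2  2  2
 A  0  1  2  2  2  2  2  2  3
 T  0  1  2  2  2  2  3  3  3
 A  0  1  2  2  2  2  3  3  4
 G  0  1  2  2  2  2  3  4  4

3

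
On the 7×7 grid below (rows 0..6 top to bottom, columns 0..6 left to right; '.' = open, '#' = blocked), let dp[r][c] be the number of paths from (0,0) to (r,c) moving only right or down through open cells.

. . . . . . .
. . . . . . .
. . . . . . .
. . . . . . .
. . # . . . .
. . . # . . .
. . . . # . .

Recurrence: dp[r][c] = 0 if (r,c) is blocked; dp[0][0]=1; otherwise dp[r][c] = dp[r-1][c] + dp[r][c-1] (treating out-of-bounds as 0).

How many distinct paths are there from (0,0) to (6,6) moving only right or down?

r\c   0   1   2   3   4   5   6
  0   1   1   1   1   1   1   1
  1   1   2   3   4   5   6   7
  2   1   3   6  10  15  21  28
  3   1   4  10  20  35  56  84
  4   1   5   0  20  55 111 195
  5   1   6   6   0  55 166 361
  6   1   7  13  13   0 166 527

527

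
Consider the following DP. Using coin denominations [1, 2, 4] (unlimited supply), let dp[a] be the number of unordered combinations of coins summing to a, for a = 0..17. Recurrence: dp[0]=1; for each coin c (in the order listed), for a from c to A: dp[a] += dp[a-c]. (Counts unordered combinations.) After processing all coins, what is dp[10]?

12

after  coin     0     1     2     3     4     5     6     7     8     9    10    11    12    13    14    15    16    17
          1     1     1     1     1     1     1     1     1     1     1     1     1     1     1     1     1     1     1
          2     1     1     2     2     3     3     4     4     5     5     6     6     7     7     8     8     9     9
          4     1     1     2     2     4     4     6     6     9     9    12    12    16    16    20    20    25    25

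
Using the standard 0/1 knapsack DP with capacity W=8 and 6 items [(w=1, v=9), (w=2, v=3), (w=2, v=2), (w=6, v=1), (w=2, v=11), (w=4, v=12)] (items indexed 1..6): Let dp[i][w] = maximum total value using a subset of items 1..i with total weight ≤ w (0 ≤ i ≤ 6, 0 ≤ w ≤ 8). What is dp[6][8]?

32

i\w   0   1   2   3   4   5   6   7   8
  0   0   0   0   0   0   0   0   0   0
  1   0   9   9   9   9   9   9   9   9
  2   0   9   9  12  12  12  12  12  12
  3   0   9   9  12  12  14  14  14  14
  4   0   9   9  12  12  14  14  14  14
  5   0   9  11  20  20  23  23  25  25
  6   0   9  11  20  20  23  23  32  32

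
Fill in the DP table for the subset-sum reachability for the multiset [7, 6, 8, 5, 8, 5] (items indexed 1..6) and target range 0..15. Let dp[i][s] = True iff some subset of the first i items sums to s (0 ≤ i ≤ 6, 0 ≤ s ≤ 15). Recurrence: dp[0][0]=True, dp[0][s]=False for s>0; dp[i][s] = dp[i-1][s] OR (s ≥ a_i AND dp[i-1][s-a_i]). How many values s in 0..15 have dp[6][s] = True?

i\s   0   1   2   3   4   5   6   7   8   9  10  11  12  13  14  15
  0   T   F   F   F   F   F   F   F   F   F   F   F   F   F   F   F
  1   T   F   F   F   F   F   F   T   F   F   F   F   F   F   F   F
  2   T   F   F   F   F   F   T   T   F   F   F   F   F   T   F   F
  3   T   F   F   F   F   F   T   T   T   F   F   F   F   T   T   T
  4   T   F   F   F   F   T   T   T   T   F   F   T   T   T   T   T
  5   T   F   F   F   F   T   T   T   T   F   F   T   T   T   T   T
  6   T   F   F   F   F   T   T   T   T   F   T   T   T   T   T   T

11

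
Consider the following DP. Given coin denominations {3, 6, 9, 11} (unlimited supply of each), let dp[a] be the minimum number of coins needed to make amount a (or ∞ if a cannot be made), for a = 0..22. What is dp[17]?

2

 a  0  1  2  3  4  5  6  7  8  9 10 11 12 13 14 15 16 17 18 19 20 21 22
dp  0  -  -  1  -  -  1  -  -  1  -  1  2  -  2  2  -  2  2  -  2  3  2
(- denotes ∞ / unreachable)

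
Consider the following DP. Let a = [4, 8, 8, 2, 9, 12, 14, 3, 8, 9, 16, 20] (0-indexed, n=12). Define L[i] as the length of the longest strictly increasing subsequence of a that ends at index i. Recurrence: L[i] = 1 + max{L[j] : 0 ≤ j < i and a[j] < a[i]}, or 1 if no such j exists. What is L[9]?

   i    0    1    2    3    4    5    6    7    8    9   10   11
a[i]    4    8    8    2    9   12   14    3    8    9   16   20
L[i]    1    2    2    1    3    4    5    2    3    4    6    7

4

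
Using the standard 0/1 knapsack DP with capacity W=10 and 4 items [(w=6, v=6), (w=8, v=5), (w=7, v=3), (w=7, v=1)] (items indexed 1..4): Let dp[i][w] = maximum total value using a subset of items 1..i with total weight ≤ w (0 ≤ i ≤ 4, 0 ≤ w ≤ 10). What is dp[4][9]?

i\w   0   1   2   3   4   5   6   7   8   9  10
  0   0   0   0   0   0   0   0   0   0   0   0
  1   0   0   0   0   0   0   6   6   6   6   6
  2   0   0   0   0   0   0   6   6   6   6   6
  3   0   0   0   0   0   0   6   6   6   6   6
  4   0   0   0   0   0   0   6   6   6   6   6

6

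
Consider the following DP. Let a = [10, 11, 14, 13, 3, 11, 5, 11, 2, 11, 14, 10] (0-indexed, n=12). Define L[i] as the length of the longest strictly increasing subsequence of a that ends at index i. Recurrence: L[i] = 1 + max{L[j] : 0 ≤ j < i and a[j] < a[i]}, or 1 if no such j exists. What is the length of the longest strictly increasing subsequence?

   i    0    1    2    3    4    5    6    7    8    9   10   11
a[i]   10   11   14   13    3   11    5   11    2   11   14   10
L[i]    1    2    3    3    1    2    2    3    1    3    4    3

4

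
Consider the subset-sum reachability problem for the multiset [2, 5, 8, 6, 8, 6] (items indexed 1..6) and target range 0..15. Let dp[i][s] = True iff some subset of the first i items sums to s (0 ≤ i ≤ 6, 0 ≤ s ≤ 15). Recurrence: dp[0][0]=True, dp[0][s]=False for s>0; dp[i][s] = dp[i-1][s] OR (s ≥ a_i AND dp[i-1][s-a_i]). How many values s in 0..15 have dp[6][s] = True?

12

i\s   0   1   2   3   4   5   6   7   8   9  10  11  12  13  14  15
  0   T   F   F   F   F   F   F   F   F   F   F   F   F   F   F   F
  1   T   F   T   F   F   F   F   F   F   F   F   F   F   F   F   F
  2   T   F   T   F   F   T   F   T   F   F   F   F   F   F   F   F
  3   T   F   T   F   F   T   F   T   T   F   T   F   F   T   F   T
  4   T   F   T   F   F   T   T   T   T   F   T   T   F   T   T   T
  5   T   F   T   F   F   T   T   T   T   F   T   T   F   T   T   T
  6   T   F   T   F   F   T   T   T   T   F   T   T   T   T   T   T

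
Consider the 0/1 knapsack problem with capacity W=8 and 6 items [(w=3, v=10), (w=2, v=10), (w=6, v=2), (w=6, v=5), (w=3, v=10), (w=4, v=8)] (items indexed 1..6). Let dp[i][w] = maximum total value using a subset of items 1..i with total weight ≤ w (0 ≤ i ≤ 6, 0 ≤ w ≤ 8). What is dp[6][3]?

i\w   0   1   2   3   4   5   6   7   8
  0   0   0   0   0   0   0   0   0   0
  1   0   0   0  10  10  10  10  10  10
  2   0   0  10  10  10  20  20  20  20
  3   0   0  10  10  10  20  20  20  20
  4   0   0  10  10  10  20  20  20  20
  5   0   0  10  10  10  20  20  20  30
  6   0   0  10  10  10  20  20  20  30

10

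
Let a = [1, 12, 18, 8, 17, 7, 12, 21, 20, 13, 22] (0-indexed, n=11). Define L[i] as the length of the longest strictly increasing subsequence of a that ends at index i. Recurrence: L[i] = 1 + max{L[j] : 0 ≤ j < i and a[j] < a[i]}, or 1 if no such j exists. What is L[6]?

   i    0    1    2    3    4    5    6    7    8    9   10
a[i]    1   12   18    8   17    7   12   21   20   13   22
L[i]    1    2    3    2    3    2    3    4    4    4    5

3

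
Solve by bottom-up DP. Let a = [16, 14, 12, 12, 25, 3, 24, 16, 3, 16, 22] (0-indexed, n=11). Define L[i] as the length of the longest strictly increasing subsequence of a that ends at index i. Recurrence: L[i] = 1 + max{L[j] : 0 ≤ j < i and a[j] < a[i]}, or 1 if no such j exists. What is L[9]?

   i    0    1    2    3    4    5    6    7    8    9   10
a[i]   16   14   12   12   25    3   24   16    3   16   22
L[i]    1    1    1    1    2    1    2    2    1    2    3

2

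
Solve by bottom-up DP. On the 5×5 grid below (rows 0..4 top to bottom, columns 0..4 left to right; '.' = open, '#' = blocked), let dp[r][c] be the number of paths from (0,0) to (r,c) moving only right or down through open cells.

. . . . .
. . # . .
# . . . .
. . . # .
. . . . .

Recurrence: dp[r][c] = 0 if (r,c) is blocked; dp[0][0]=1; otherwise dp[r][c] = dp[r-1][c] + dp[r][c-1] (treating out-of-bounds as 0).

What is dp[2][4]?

r\c   0   1   2   3   4
  0   1   1   1   1   1
  1   1   2   0   1   2
  2   0   2   2   3   5
  3   0   2   4   0   5
  4   0   2   6   6  11

5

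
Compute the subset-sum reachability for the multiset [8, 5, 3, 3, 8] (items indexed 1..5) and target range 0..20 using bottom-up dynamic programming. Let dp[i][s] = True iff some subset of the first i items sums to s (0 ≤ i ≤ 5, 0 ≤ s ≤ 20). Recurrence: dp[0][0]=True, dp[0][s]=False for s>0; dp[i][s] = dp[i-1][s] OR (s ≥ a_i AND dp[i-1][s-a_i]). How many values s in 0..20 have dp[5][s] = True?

10

i\s   0   1   2   3   4   5   6   7   8   9  10  11  12  13  14  15  16  17  18  19  20
  0   T   F   F   F   F   F   F   F   F   F   F   F   F   F   F   F   F   F   F   F   F
  1   T   F   F   F   F   F   F   F   T   F   F   F   F   F   F   F   F   F   F   F   F
  2   T   F   F   F   F   T   F   F   T   F   F   F   F   T   F   F   F   F   F   F   F
  3   T   F   F   T   F   T   F   F   T   F   F   T   F   T   F   F   T   F   F   F   F
  4   T   F   F   T   F   T   T   F   T   F   F   T   F   T   T   F   T   F   F   T   F
  5   T   F   F   T   F   T   T   F   T   F   F   T   F   T   T   F   T   F   F   T   F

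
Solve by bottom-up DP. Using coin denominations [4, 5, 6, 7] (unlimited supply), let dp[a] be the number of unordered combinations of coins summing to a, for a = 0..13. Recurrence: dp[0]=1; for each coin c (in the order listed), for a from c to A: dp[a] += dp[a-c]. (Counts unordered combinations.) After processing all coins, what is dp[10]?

2

after  coin     0     1     2     3     4     5     6     7     8     9    10    11    12    13
          4     1     0     0     0     1     0     0     0     1     0     0     0     1     0
          5     1     0     0     0     1     1     0     0     1     1     1     0     1     1
          6     1     0     0     0     1     1     1     0     1     1     2     1     2     1
          7     1     0     0     0     1     1     1     1     1     1     2     2     3     2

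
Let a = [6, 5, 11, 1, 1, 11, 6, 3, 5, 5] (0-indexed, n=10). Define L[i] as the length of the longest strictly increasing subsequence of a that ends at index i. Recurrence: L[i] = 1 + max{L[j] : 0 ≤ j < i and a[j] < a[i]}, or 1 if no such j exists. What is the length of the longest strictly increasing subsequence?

3

   i    0    1    2    3    4    5    6    7    8    9
a[i]    6    5   11    1    1   11    6    3    5    5
L[i]    1    1    2    1    1    2    2    2    3    3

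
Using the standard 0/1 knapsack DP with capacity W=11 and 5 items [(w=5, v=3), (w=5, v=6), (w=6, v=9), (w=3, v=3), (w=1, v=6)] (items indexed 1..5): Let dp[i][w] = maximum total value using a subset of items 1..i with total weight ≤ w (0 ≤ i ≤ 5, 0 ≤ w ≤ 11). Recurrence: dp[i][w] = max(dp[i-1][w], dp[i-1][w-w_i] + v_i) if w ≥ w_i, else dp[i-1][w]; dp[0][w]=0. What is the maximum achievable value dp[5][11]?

18

i\w   0   1   2   3   4   5   6   7   8   9  10  11
  0   0   0   0   0   0   0   0   0   0   0   0   0
  1   0   0   0   0   0   3   3   3   3   3   3   3
  2   0   0   0   0   0   6   6   6   6   6   9   9
  3   0   0   0   0   0   6   9   9   9   9   9  15
  4   0   0   0   3   3   6   9   9   9  12  12  15
  5   0   6   6   6   9   9  12  15  15  15  18  18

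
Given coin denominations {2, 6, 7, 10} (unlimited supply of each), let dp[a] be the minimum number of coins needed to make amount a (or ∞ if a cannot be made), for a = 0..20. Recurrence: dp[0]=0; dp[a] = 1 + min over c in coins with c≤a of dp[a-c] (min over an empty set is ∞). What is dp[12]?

2

 a  0  1  2  3  4  5  6  7  8  9 10 11 12 13 14 15 16 17 18 19 20
dp  0  -  1  -  2  -  1  1  2  2  1  3  2  2  2  3  2  2  3  3  2
(- denotes ∞ / unreachable)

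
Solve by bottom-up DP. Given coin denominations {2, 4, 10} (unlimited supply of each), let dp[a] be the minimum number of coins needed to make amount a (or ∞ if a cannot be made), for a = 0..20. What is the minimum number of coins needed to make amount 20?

 a  0  1  2  3  4  5  6  7  8  9 10 11 12 13 14 15 16 17 18 19 20
dp  0  -  1  -  1  -  2  -  2  -  1  -  2  -  2  -  3  -  3  -  2
(- denotes ∞ / unreachable)

2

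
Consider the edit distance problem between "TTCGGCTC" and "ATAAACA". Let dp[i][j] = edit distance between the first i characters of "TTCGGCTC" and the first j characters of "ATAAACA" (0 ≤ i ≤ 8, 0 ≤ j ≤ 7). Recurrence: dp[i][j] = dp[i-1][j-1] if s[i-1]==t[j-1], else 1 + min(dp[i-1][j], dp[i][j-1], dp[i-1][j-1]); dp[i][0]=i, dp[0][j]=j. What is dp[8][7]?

   ''  A  T  A  A  A  C  A
''  0  1  2  3  4  5  6  7
 T  1  1  1  2  3  4  5  6
 T  2  2  1  2  3  4  5  6
 C  3  3  2  2  3  4  4  5
 G  4  4  3  3  3  4  5  5
 G  5  5  4  4  4  4  5  6
 C  6  6  5  5  5  5  4  5
 T  7  7  6  6  6  6  5  5
 C  8  8  7  7  7  7  6  6

6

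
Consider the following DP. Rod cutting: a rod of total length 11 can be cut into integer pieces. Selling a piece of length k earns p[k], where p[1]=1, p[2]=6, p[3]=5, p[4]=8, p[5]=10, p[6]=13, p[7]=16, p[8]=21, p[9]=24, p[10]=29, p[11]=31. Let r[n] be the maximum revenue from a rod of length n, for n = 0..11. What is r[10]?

30

   n    0    1    2    3    4    5    6    7    8    9   10   11
r[n]    0    1    6    7   12   13   18   19   24   25   30   31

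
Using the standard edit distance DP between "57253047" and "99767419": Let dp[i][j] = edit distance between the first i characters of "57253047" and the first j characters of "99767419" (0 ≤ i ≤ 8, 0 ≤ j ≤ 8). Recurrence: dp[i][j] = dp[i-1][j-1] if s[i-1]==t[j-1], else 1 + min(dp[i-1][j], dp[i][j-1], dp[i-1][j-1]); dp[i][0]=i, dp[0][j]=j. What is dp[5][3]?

5

   ''  9  9  7  6  7  4  1  9
''  0  1  2  3  4  5  6  7  8
 5  1  1  2  3  4  5  6  7  8
 7  2  2  2  2  3  4  5  6  7
 2  3  3  3  3  3  4  5  6  7
 5  4  4  4  4  4  4  5  6  7
 3  5  5  5  5  5  5  5  6  7
 0  6  6  6  6  6  6  6  6  7
 4  7  7  7  7  7  7  6  7  7
 7  8  8  8  7  8  7  7  7  8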